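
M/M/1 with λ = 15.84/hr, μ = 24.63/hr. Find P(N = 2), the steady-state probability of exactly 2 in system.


ρ = 15.84/24.63 = 0.6431
P_n = (1−ρ)·ρ^n = (1 − 0.6431)·0.6431^2 = 0.3569·0.413601 = 0.147607

Final: 0.147607


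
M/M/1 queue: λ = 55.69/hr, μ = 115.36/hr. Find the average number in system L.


ρ = λ/μ = 55.69/115.36 = 0.4827
L = ρ/(1−ρ) = 0.4827/(1 − 0.4827) = 0.4827/0.5173 = 0.9333

Final: 0.9333


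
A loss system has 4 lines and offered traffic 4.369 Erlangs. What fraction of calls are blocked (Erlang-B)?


B(c,a) = (a^c/c!) / Σ_{k=0}^{c} a^k/k!
a^4/4! = 15.181579
Σ terms (k=0..4): 1.00000 + 4.36900 + 9.54408 + 13.89936 + 15.18158 = 43.994022
B = 15.181579/43.994022 = 0.345083

Final: 0.345083


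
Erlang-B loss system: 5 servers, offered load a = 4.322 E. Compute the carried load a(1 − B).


B(5,4.322) = 0.227572 (Erlang-B)
Carried load = a(1 − B) = 4.322·(1 − 0.227572) = 4.322·0.772428 = 3.3384 E

Final: 3.3384 Erlangs


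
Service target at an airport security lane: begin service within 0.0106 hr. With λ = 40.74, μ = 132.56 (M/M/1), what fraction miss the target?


ρ = 40.74/132.56 = 0.3073
P(Wq > t) = ρ·e^{−(μ−λ)t} = 0.3073·e^{−0.9733}
= 0.3073·0.377837 = 0.116122

Final: 0.116122


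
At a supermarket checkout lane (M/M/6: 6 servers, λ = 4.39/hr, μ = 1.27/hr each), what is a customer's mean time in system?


a = 3.4567; ρ = 0.5761; P₀ = 0.030334
Lq = P₀·a^c·ρ/(c!(1−ρ)²) = 0.23045
Wq = Lq/λ = 0.23045/4.39 = 0.05249 hr
W = Wq + 1/μ = 0.05249 + 0.78740 = 0.83990 hr

Final: 0.83990 hr


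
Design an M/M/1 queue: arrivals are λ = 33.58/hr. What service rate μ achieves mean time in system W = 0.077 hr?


W = 1/(μ−λ) ⇒ μ − λ = 1/W = 1/0.077 = 12.9870
μ = λ + 1/W = 33.58 + 12.9870 = 46.5670 per hr

Final: 46.5670 /hr


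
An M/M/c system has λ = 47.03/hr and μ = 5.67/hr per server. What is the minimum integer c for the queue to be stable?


Stability requires cμ > λ ⇔ c > λ/μ.
λ/μ = 47.03/5.67 = 8.2945
Minimum integer c = ⌊8.2945⌋ + 1 = 9
Check: 9·5.67 = 51.03 > 47.03, while 8·5.67 = 45.36 ≤ 47.03

Final: 9 servers


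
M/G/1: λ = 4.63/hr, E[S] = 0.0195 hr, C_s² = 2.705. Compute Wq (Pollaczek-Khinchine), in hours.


ρ = λ·E[S] = 4.63·0.0195 = 0.09029
E[S²] = E[S]²(1+C_s²) = 0.0195²·(1+2.705) = 0.001409
Wq = λ·E[S²]/(2(1−ρ)) = 4.63·0.001409/(2·0.9097) = 0.003585 hr

Final: 0.003585 hr


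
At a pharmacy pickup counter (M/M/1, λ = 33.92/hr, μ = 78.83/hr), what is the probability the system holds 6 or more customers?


ρ = 33.92/78.83 = 0.4303
P(N ≥ n) = ρ^n = 0.4303^6 = 0.006347

Final: 0.006347


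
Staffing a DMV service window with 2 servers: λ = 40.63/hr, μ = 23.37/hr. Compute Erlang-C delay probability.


a = λ/μ = 1.7386; ρ = a/2 = 0.8693
P₀ = 0.069932 (from M/M/c formula)
C(c,a) = [a^c/(c!(1−ρ))]·P₀ = [3.02257/(2·0.1307)]·0.069932
= 11.56096·0.069932 = 0.808486

Final: 0.808486


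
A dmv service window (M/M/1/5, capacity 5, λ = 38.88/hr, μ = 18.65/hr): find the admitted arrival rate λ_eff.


ρ = 2.0847; P_K = (1−ρ)ρ^5/(1−ρ^6) = 0.526736
λ_eff = λ(1 − P_K) = 38.88·(1 − 0.526736) = 38.88·0.473264 = 18.4005 /hr

Final: 18.4005 /hr


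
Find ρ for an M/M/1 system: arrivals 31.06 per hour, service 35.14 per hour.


ρ = λ/μ = 31.06/35.14 = 0.8839

Final: 0.8839


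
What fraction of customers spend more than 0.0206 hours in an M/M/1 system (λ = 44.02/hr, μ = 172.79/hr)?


W ~ Exponential(μ−λ) for M/M/1.
μ − λ = 172.79 − 44.02 = 128.7700
P(W > t) = e^{−(μ−λ)t} = e^{−2.6527} = 0.070463

Final: 0.070463


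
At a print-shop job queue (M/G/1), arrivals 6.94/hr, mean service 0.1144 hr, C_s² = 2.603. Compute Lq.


ρ = λ·E[S] = 6.94·0.1144 = 0.7939
Lq = ρ²(1+C_s²)/(2(1−ρ)) = 0.6303·(1+2.603)/(2·0.2061)
= 0.6303·3.6030/0.4121 = 5.51065

Final: 5.51065


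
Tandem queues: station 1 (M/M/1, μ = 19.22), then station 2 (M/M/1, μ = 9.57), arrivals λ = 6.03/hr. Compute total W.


Each node sees arrival rate λ = 6.03/hr (tandem ⇒ throughput preserved).
W₁ = 1/(μ₁−λ) = 1/(19.22−6.03) = 0.07582 hr
W₂ = 1/(μ₂−λ) = 1/(9.57−6.03) = 0.28249 hr
W_total = W₁ + W₂ = 0.07582 + 0.28249 = 0.35830 hr

Final: 0.35830 hr


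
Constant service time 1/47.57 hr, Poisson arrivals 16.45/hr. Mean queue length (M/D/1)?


ρ = 16.45/47.57 = 0.3458
M/D/1: Lq = ρ²/(2(1−ρ)) = 0.1196/(2·0.6542) = 0.09140

Final: 0.09140


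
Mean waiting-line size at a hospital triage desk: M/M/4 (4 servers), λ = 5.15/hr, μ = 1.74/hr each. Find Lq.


a = λ/μ = 2.9598; ρ = a/4 = 0.7399
P₀ = 0.040069
Lq = P₀·a^c·ρ / (c!·(1−ρ)²) = 0.040069·76.74179·0.7399/(24·0.06763)
= 1.40181

Final: 1.40181


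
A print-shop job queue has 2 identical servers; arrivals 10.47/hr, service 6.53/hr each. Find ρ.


ρ = λ/(cμ) = 10.47/(2·6.53) = 10.47/13.06 = 0.8017

Final: 0.8017


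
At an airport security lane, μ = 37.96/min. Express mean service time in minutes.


Mean service time = 1/μ = 1/37.96 minute = 0.02634 minute
In minutes: 0.02634 × 1 = 0.02634 min

Final: 0.02634 min


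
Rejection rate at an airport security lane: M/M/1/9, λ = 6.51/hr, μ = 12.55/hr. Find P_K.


ρ = λ/μ = 6.51/12.55 = 0.5187
P_K = (1−ρ)ρ^K/(1−ρ^(K+1)) = (0.4813·0.002719)/(1 − 0.001410)
= 0.001309/0.998590 = 0.001311

Final: 0.001311


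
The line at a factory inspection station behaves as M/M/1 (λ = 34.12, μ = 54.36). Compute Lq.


ρ = 34.12/54.36 = 0.6277
Lq = ρ²/(1−ρ) = 0.3940/0.3723 = 1.0581

Final: 1.0581


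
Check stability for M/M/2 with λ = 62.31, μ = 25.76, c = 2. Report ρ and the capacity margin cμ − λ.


Total capacity cμ = 2·25.76 = 51.52/hr
ρ = λ/(cμ) = 62.31/51.52 = 1.2094
Stable ⇔ ρ < 1: NO
Spare capacity = cμ − λ = 51.52 − 62.31 = -10.79/hr

Final: ρ = 1.2094; unstable; margin = -10.79/hr


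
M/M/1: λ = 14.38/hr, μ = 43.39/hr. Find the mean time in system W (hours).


W = 1/(μ−λ) = 1/(43.39 − 14.38) = 1/29.01 = 0.03447 hr

Final: 0.03447 hr


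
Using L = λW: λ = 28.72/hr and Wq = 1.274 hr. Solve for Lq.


Lq = λWq = 28.72·1.274 = 36.5893

Final: 36.5893


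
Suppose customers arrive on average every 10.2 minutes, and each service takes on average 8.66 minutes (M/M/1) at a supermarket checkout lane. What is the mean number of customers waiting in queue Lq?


λ = 60/10.2 = 5.8824 /hr
μ = 60/8.66 = 6.9284 /hr
ρ = λ/μ = 5.8824/6.9284 = 0.8490
Lq = ρ²/(1−ρ) = 0.7208/0.1510 = 4.7744

Final: 4.7744


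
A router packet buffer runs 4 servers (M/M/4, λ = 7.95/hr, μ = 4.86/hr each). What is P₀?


a = λ/μ = 7.95/4.86 = 1.6358; ρ = a/c = 0.4090
Σ_{k=0}^{3} a^k/k! (terms k=0..3) = 1.00000 + 1.63580 + 1.33792 + 0.72953 = 4.70325
Tail: a^4/(4!(1−ρ)) = 7.16017/(24·0.5910) = 0.50476
P₀ = 1/(4.70325 + 0.50476) = 1/5.20802 = 0.192012

Final: 0.192012


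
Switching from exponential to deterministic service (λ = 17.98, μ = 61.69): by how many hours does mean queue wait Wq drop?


ρ = 17.98/61.69 = 0.2915
Wq(M/M/1) = ρ/(μ−λ) = 0.2915/43.71 = 0.006668 hr
Wq(M/D/1) = ρ/(2(μ−λ)) = 0.003334 hr
Savings = 0.006668 − 0.003334 = 0.003334 hr

Final: 0.003334 hr


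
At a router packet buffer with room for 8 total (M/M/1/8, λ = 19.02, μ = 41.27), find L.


ρ = 19.02/41.27 = 0.4609
L = ρ[1 − (K+1)ρ^K + Kρ^(K+1)] / [(1−ρ)(1−ρ^(K+1))]
Numerator: 0.4609·(1 − 9·0.002035 + 8·0.0009380) = 0.455884
Denominator: (0.5391)·(0.999062) = 0.538627
L = 0.455884/0.538627 = 0.8464

Final: 0.8464


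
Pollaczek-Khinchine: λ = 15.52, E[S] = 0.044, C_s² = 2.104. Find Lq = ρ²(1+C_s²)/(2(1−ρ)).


ρ = λ·E[S] = 15.52·0.044 = 0.6829
Lq = ρ²(1+C_s²)/(2(1−ρ)) = 0.4663·(1+2.104)/(2·0.3171)
= 0.4663·3.1040/0.6342 = 2.28222

Final: 2.28222


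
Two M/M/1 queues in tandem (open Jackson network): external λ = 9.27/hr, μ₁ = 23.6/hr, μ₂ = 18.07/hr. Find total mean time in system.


Each node sees arrival rate λ = 9.27/hr (tandem ⇒ throughput preserved).
W₁ = 1/(μ₁−λ) = 1/(23.6−9.27) = 0.06978 hr
W₂ = 1/(μ₂−λ) = 1/(18.07−9.27) = 0.11364 hr
W_total = W₁ + W₂ = 0.06978 + 0.11364 = 0.18342 hr

Final: 0.18342 hr


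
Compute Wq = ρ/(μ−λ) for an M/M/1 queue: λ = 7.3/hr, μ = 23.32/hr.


ρ = 7.3/23.32 = 0.3130
Wq = ρ/(μ−λ) = 0.3130/(23.32 − 7.3) = 0.3130/16.02 = 0.01954 hr

Final: 0.01954 hr


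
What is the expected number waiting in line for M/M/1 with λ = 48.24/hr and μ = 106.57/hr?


ρ = 48.24/106.57 = 0.4527
Lq = ρ²/(1−ρ) = 0.2049/0.5473 = 0.3744

Final: 0.3744


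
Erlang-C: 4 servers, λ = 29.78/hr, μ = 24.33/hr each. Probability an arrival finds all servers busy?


a = λ/μ = 1.2240; ρ = a/4 = 0.3060
P₀ = 0.292956 (from M/M/c formula)
C(c,a) = [a^c/(c!(1−ρ))]·P₀ = [2.24456/(24·0.6940)]·0.292956
= 0.13476·0.292956 = 0.039479

Final: 0.039479


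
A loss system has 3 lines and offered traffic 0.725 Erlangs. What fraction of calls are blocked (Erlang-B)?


B(c,a) = (a^c/c!) / Σ_{k=0}^{c} a^k/k!
a^3/3! = 0.063513
Σ terms (k=0..3): 1.00000 + 0.72500 + 0.26281 + 0.06351 = 2.051326
B = 0.063513/2.051326 = 0.030962

Final: 0.030962


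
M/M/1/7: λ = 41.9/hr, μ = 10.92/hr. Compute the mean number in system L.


ρ = 41.9/10.92 = 3.8370
L = ρ[1 − (K+1)ρ^K + Kρ^(K+1)] / [(1−ρ)(1−ρ^(K+1))]
Numerator: 3.8370·(1 − 8·12244.461561 + 7·46981.954159) = 886035.305808
Denominator: (-2.8370)·(-46980.954159) = 133284.794857
L = 886035.305808/133284.794857 = 6.6477

Final: 6.6477


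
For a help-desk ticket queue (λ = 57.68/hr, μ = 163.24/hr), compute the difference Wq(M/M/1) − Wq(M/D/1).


ρ = 57.68/163.24 = 0.3533
Wq(M/M/1) = ρ/(μ−λ) = 0.3533/105.56 = 0.003347 hr
Wq(M/D/1) = ρ/(2(μ−λ)) = 0.001674 hr
Savings = 0.003347 − 0.001674 = 0.001674 hr

Final: 0.001674 hr


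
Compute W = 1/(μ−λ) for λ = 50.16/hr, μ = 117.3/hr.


W = 1/(μ−λ) = 1/(117.3 − 50.16) = 1/67.14 = 0.01489 hr

Final: 0.01489 hr


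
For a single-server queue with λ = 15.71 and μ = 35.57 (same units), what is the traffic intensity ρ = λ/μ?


ρ = λ/μ = 15.71/35.57 = 0.4417

Final: 0.4417


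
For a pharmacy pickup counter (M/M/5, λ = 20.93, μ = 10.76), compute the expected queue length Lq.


a = λ/μ = 1.9452; ρ = a/5 = 0.3890
P₀ = 0.142046
Lq = P₀·a^c·ρ / (c!·(1−ρ)²) = 0.142046·27.84741·0.3890/(120·0.37328)
= 0.03435

Final: 0.03435


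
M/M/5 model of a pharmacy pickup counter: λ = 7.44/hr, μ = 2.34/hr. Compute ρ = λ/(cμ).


ρ = λ/(cμ) = 7.44/(5·2.34) = 7.44/11.70 = 0.6359

Final: 0.6359


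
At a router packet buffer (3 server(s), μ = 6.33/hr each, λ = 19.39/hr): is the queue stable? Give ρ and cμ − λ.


Total capacity cμ = 3·6.33 = 18.99/hr
ρ = λ/(cμ) = 19.39/18.99 = 1.0211
Stable ⇔ ρ < 1: NO
Spare capacity = cμ − λ = 18.99 − 19.39 = -0.40/hr

Final: ρ = 1.0211; unstable; margin = -0.40/hr


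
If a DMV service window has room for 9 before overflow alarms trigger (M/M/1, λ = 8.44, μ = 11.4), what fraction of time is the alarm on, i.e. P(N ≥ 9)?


ρ = 8.44/11.4 = 0.7404
P(N ≥ n) = ρ^n = 0.7404^9 = 0.066825

Final: 0.066825


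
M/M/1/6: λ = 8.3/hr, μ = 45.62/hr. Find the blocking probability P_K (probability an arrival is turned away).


ρ = λ/μ = 8.3/45.62 = 0.1819
P_K = (1−ρ)ρ^K/(1−ρ^(K+1)) = (0.8181·0.00003627)/(1 − 0.000006599)
= 0.00002967/0.999993 = 0.00002967

Final: 0.00002967


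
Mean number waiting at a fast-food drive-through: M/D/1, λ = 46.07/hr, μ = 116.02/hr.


ρ = 46.07/116.02 = 0.3971
M/D/1: Lq = ρ²/(2(1−ρ)) = 0.1577/(2·0.6029) = 0.13076

Final: 0.13076


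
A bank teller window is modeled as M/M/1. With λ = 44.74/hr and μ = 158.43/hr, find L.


ρ = λ/μ = 44.74/158.43 = 0.2824
L = ρ/(1−ρ) = 0.2824/(1 − 0.2824) = 0.2824/0.7176 = 0.3935

Final: 0.3935


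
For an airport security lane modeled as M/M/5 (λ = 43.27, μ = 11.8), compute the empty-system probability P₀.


a = λ/μ = 43.27/11.8 = 3.6669; ρ = a/c = 0.7334
Σ_{k=0}^{4} a^k/k! (terms k=0..4) = 1.00000 + 3.66695 + 6.72326 + 8.21795 + 7.53370 = 27.14186
Tail: a^5/(5!(1−ρ)) = 663.01666/(120·0.2666) = 20.72366
P₀ = 1/(27.14186 + 20.72366) = 1/47.86552 = 0.020892

Final: 0.020892


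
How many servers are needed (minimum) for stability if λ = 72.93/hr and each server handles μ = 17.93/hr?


Stability requires cμ > λ ⇔ c > λ/μ.
λ/μ = 72.93/17.93 = 4.0675
Minimum integer c = ⌊4.0675⌋ + 1 = 5
Check: 5·17.93 = 89.65 > 72.93, while 4·17.93 = 71.72 ≤ 72.93

Final: 5 servers


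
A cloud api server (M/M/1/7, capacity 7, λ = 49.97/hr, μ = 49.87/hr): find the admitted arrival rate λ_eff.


ρ = 1.0020; P_K = (1−ρ)ρ^7/(1−ρ^8) = 0.125878
λ_eff = λ(1 − P_K) = 49.97·(1 − 0.125878) = 49.97·0.874122 = 43.6799 /hr

Final: 43.6799 /hr


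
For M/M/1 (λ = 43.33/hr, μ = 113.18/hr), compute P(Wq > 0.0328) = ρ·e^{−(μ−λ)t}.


ρ = 43.33/113.18 = 0.3828
P(Wq > t) = ρ·e^{−(μ−λ)t} = 0.3828·e^{−2.2911}
= 0.3828·0.101157 = 0.038727

Final: 0.038727


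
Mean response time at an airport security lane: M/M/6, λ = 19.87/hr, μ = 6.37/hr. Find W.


a = 3.1193; ρ = 0.5199; P₀ = 0.043265
Lq = P₀·a^c·ρ/(c!(1−ρ)²) = 0.12484
Wq = Lq/λ = 0.12484/19.87 = 0.006283 hr
W = Wq + 1/μ = 0.006283 + 0.15699 = 0.16327 hr

Final: 0.16327 hr


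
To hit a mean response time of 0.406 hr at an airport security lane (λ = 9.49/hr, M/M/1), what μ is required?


W = 1/(μ−λ) ⇒ μ − λ = 1/W = 1/0.406 = 2.4631
μ = λ + 1/W = 9.49 + 2.4631 = 11.9531 per hr

Final: 11.9531 /hr


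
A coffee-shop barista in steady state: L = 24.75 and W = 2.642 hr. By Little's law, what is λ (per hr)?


λ = L/W = 24.75/2.642 = 9.3679 /hr

Final: 9.3679 /hr


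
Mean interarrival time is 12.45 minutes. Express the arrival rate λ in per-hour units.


λ = 1/(interarrival time) in consistent units.
1 hour = 60 min, so λ = 60/12.45 = 4.8193 per hour

Final: 4.8193 /hr


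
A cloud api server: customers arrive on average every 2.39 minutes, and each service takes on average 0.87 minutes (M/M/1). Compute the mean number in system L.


λ = 60/2.39 = 25.1046 /hr
μ = 60/0.87 = 68.9655 /hr
ρ = λ/μ = 25.1046/68.9655 = 0.3640
L = ρ/(1−ρ) = 0.3640/0.6360 = 0.5724

Final: 0.5724


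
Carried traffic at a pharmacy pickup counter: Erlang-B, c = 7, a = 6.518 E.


B(7,6.518) = 0.218516 (Erlang-B)
Carried load = a(1 − B) = 6.518·(1 − 0.218516) = 6.518·0.781484 = 5.0937 E

Final: 5.0937 Erlangs


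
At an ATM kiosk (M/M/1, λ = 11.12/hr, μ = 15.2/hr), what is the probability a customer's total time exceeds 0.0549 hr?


W ~ Exponential(μ−λ) for M/M/1.
μ − λ = 15.2 − 11.12 = 4.0800
P(W > t) = e^{−(μ−λ)t} = e^{−0.2240} = 0.799322

Final: 0.799322


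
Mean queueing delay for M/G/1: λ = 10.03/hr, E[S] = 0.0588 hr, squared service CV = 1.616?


ρ = λ·E[S] = 10.03·0.0588 = 0.5898
E[S²] = E[S]²(1+C_s²) = 0.0588²·(1+1.616) = 0.009045
Wq = λ·E[S²]/(2(1−ρ)) = 10.03·0.009045/(2·0.4102) = 0.11057 hr

Final: 0.11057 hr


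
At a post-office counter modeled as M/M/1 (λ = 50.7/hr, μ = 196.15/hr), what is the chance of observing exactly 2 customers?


ρ = 50.7/196.15 = 0.2585
P_n = (1−ρ)·ρ^n = (1 − 0.2585)·0.2585^2 = 0.7415·0.066810 = 0.049541

Final: 0.049541


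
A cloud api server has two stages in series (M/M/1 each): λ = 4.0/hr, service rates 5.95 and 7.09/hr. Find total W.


Each node sees arrival rate λ = 4.0/hr (tandem ⇒ throughput preserved).
W₁ = 1/(μ₁−λ) = 1/(5.95−4.0) = 0.51282 hr
W₂ = 1/(μ₂−λ) = 1/(7.09−4.0) = 0.32362 hr
W_total = W₁ + W₂ = 0.51282 + 0.32362 = 0.83645 hr

Final: 0.83645 hr


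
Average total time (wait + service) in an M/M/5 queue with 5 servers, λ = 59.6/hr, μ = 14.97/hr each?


a = 3.9813; ρ = 0.7963; P₀ = 0.013368
Lq = P₀·a^c·ρ/(c!(1−ρ)²) = 2.13748
Wq = Lq/λ = 2.13748/59.6 = 0.03586 hr
W = Wq + 1/μ = 0.03586 + 0.06680 = 0.10266 hr

Final: 0.10266 hr


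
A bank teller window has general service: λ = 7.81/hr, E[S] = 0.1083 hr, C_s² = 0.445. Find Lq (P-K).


ρ = λ·E[S] = 7.81·0.1083 = 0.8458
Lq = ρ²(1+C_s²)/(2(1−ρ)) = 0.7154·(1+0.445)/(2·0.1542)
= 0.7154·1.4450/0.3084 = 3.35257

Final: 3.35257


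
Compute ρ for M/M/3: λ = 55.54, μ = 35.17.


ρ = λ/(cμ) = 55.54/(3·35.17) = 55.54/105.51 = 0.5264

Final: 0.5264


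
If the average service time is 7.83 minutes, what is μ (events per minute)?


μ = 1/(service time) in consistent units.
1 minute = 1 min, so μ = 1/7.83 = 0.1277 per minute

Final: 0.1277 /min


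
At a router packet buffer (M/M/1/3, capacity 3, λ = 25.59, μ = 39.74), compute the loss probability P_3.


ρ = λ/μ = 25.59/39.74 = 0.6439
P_K = (1−ρ)ρ^K/(1−ρ^(K+1)) = (0.3561·0.267010)/(1 − 0.171937)
= 0.095073/0.828063 = 0.114813

Final: 0.114813


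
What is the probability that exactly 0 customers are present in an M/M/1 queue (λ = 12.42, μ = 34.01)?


ρ = 12.42/34.01 = 0.3652
P_n = (1−ρ)·ρ^n = (1 − 0.3652)·0.3652^0 = 0.6348·1.000000 = 0.634813

Final: 0.634813


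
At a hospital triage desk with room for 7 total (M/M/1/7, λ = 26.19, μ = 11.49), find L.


ρ = 26.19/11.49 = 2.2794
L = ρ[1 − (K+1)ρ^K + Kρ^(K+1)] / [(1−ρ)(1−ρ^(K+1))]
Numerator: 2.2794·(1 − 8·319.674716 + 7·728.658034) = 5799.201124
Denominator: (-1.2794)·(-727.658034) = 930.946310
L = 5799.201124/930.946310 = 6.2294

Final: 6.2294


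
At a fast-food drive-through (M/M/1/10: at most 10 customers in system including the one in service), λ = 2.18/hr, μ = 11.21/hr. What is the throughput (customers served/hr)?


ρ = 0.1945; P_K = (1−ρ)ρ^10/(1−ρ^11) = 0.00000006231
λ_eff = λ(1 − P_K) = 2.18·(1 − 0.00000006231) = 2.18·1.000000 = 2.1800 /hr

Final: 2.1800 /hr


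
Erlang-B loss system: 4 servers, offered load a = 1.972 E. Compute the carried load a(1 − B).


B(4,1.972) = 0.092329 (Erlang-B)
Carried load = a(1 − B) = 1.972·(1 − 0.092329) = 1.972·0.907671 = 1.7899 E

Final: 1.7899 Erlangs


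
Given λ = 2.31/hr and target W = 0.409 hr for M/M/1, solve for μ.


W = 1/(μ−λ) ⇒ μ − λ = 1/W = 1/0.409 = 2.4450
μ = λ + 1/W = 2.31 + 2.4450 = 4.7550 per hr

Final: 4.7550 /hr


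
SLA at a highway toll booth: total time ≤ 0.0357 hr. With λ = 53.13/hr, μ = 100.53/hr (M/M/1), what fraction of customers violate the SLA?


W ~ Exponential(μ−λ) for M/M/1.
μ − λ = 100.53 − 53.13 = 47.4000
P(W > t) = e^{−(μ−λ)t} = e^{−1.6922} = 0.184118

Final: 0.184118


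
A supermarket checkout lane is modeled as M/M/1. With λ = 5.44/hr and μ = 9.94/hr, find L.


ρ = λ/μ = 5.44/9.94 = 0.5473
L = ρ/(1−ρ) = 0.5473/(1 − 0.5473) = 0.5473/0.4527 = 1.2089

Final: 1.2089


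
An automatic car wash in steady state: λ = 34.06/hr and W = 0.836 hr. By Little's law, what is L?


L = λW = 34.06·0.836 = 28.4742

Final: 28.4742


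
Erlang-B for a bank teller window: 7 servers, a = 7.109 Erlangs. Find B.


B(c,a) = (a^c/c!) / Σ_{k=0}^{c} a^k/k!
a^7/7! = 182.066089
Σ terms (k=0..7): 1.00000 + 7.10900 + 25.26894 + 59.87897 + 106.41989 + 151.30780 + 179.27453 + 182.06609 = 712.325219
B = 182.066089/712.325219 = 0.255594

Final: 0.255594


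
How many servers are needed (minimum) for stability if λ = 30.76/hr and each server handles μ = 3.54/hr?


Stability requires cμ > λ ⇔ c > λ/μ.
λ/μ = 30.76/3.54 = 8.6893
Minimum integer c = ⌊8.6893⌋ + 1 = 9
Check: 9·3.54 = 31.86 > 30.76, while 8·3.54 = 28.32 ≤ 30.76

Final: 9 servers


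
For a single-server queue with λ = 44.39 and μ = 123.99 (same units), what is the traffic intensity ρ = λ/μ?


ρ = λ/μ = 44.39/123.99 = 0.3580

Final: 0.3580


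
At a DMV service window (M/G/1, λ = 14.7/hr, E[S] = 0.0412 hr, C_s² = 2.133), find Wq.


ρ = λ·E[S] = 14.7·0.0412 = 0.6056
E[S²] = E[S]²(1+C_s²) = 0.0412²·(1+2.133) = 0.005318
Wq = λ·E[S²]/(2(1−ρ)) = 14.7·0.005318/(2·0.3944) = 0.09912 hr

Final: 0.09912 hr


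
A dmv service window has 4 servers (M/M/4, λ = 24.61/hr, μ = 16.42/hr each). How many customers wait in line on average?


a = λ/μ = 1.4988; ρ = a/4 = 0.3747
P₀ = 0.221272
Lq = P₀·a^c·ρ / (c!·(1−ρ)²) = 0.221272·5.04608·0.3747/(24·0.39101)
= 0.04458

Final: 0.04458


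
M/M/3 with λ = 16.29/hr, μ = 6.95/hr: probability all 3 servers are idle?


a = λ/μ = 16.29/6.95 = 2.3439; ρ = a/c = 0.7813
Σ_{k=0}^{2} a^k/k! (terms k=0..2) = 1.00000 + 2.34388 + 2.74690 = 6.09078
Tail: a^3/(3!(1−ρ)) = 12.87683/(6·0.2187) = 9.81293
P₀ = 1/(6.09078 + 9.81293) = 1/15.90372 = 0.062878

Final: 0.062878


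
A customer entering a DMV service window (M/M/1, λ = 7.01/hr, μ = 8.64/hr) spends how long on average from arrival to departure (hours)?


W = 1/(μ−λ) = 1/(8.64 − 7.01) = 1/1.63 = 0.6135 hr

Final: 0.6135 hr


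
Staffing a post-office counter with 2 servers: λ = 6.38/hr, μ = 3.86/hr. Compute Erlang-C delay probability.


a = λ/μ = 1.6528; ρ = a/2 = 0.8264
P₀ = 0.095035 (from M/M/c formula)
C(c,a) = [a^c/(c!(1−ρ))]·P₀ = [2.73191/(2·0.1736)]·0.095035
= 7.86954·0.095035 = 0.747885

Final: 0.747885


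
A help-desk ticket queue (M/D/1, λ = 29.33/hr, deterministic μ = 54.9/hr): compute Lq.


ρ = 29.33/54.9 = 0.5342
M/D/1: Lq = ρ²/(2(1−ρ)) = 0.2854/(2·0.4658) = 0.30640

Final: 0.30640


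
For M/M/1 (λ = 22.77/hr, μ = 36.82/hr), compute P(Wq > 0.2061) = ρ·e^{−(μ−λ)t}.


ρ = 22.77/36.82 = 0.6184
P(Wq > t) = ρ·e^{−(μ−λ)t} = 0.6184·e^{−2.8957}
= 0.6184·0.055260 = 0.034174

Final: 0.034174


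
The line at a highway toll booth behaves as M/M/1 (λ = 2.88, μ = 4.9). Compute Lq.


ρ = 2.88/4.9 = 0.5878
Lq = ρ²/(1−ρ) = 0.3455/0.4122 = 0.8380

Final: 0.8380


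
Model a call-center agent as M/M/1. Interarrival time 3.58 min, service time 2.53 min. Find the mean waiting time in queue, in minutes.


λ = 60/3.58 = 16.7598 /hr
μ = 60/2.53 = 23.7154 /hr
ρ = λ/μ = 16.7598/23.7154 = 0.7067
Wq = ρ/(μ−λ) = 0.7067/(23.7154−16.7598) = 0.10160 hr
In minutes: 0.10160·60 = 6.096 min

Final: 6.096 min


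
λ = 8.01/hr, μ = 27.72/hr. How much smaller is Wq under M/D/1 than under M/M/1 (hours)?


ρ = 8.01/27.72 = 0.2890
Wq(M/M/1) = ρ/(μ−λ) = 0.2890/19.71 = 0.01466 hr
Wq(M/D/1) = ρ/(2(μ−λ)) = 0.007330 hr
Savings = 0.01466 − 0.007330 = 0.007330 hr

Final: 0.007330 hr


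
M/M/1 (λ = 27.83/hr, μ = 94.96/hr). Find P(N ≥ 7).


ρ = 27.83/94.96 = 0.2931
P(N ≥ n) = ρ^n = 0.2931^7 = 0.0001857

Final: 0.0001857


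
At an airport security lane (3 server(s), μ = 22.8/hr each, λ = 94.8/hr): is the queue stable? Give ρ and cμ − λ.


Total capacity cμ = 3·22.8 = 68.40/hr
ρ = λ/(cμ) = 94.8/68.40 = 1.3860
Stable ⇔ ρ < 1: NO
Spare capacity = cμ − λ = 68.40 − 94.8 = -26.40/hr

Final: ρ = 1.3860; unstable; margin = -26.40/hr


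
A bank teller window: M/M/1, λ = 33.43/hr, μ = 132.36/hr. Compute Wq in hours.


ρ = 33.43/132.36 = 0.2526
Wq = ρ/(μ−λ) = 0.2526/(132.36 − 33.43) = 0.2526/98.93 = 0.002553 hr

Final: 0.002553 hr


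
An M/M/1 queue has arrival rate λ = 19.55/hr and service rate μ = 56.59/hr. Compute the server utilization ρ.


ρ = λ/μ = 19.55/56.59 = 0.3455

Final: 0.3455


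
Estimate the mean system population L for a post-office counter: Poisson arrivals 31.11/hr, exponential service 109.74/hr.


ρ = λ/μ = 31.11/109.74 = 0.2835
L = ρ/(1−ρ) = 0.2835/(1 − 0.2835) = 0.2835/0.7165 = 0.3957

Final: 0.3957


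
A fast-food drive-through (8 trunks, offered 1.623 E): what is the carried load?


B(8,1.623) = 0.0002356 (Erlang-B)
Carried load = a(1 − B) = 1.623·(1 − 0.0002356) = 1.623·0.999764 = 1.6226 E

Final: 1.6226 Erlangs


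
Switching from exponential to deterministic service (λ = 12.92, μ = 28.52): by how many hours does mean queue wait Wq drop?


ρ = 12.92/28.52 = 0.4530
Wq(M/M/1) = ρ/(μ−λ) = 0.4530/15.60 = 0.02904 hr
Wq(M/D/1) = ρ/(2(μ−λ)) = 0.01452 hr
Savings = 0.02904 − 0.01452 = 0.01452 hr

Final: 0.01452 hr


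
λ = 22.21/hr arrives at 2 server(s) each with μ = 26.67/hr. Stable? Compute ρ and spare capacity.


Total capacity cμ = 2·26.67 = 53.34/hr
ρ = λ/(cμ) = 22.21/53.34 = 0.4164
Stable ⇔ ρ < 1: YES
Spare capacity = cμ − λ = 53.34 − 22.21 = 31.13/hr

Final: ρ = 0.4164; stable; margin = 31.13/hr


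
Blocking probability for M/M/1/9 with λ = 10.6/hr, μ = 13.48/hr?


ρ = λ/μ = 10.6/13.48 = 0.7864
P_K = (1−ρ)ρ^K/(1−ρ^(K+1)) = (0.2136·0.114959)/(1 − 0.090398)
= 0.024561/0.909602 = 0.027002

Final: 0.027002


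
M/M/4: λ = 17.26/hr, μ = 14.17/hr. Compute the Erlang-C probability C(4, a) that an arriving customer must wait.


a = λ/μ = 1.2181; ρ = a/4 = 0.3045
P₀ = 0.294725 (from M/M/c formula)
C(c,a) = [a^c/(c!(1−ρ))]·P₀ = [2.20132/(24·0.6955)]·0.294725
= 0.13188·0.294725 = 0.038869

Final: 0.038869


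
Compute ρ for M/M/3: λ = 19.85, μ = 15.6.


ρ = λ/(cμ) = 19.85/(3·15.6) = 19.85/46.80 = 0.4241

Final: 0.4241


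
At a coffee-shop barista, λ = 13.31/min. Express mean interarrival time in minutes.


Mean interarrival time = 1/λ = 1/13.31 minute = 0.07513 minute
In minutes: 0.07513 × 1 = 0.07513 min

Final: 0.07513 min


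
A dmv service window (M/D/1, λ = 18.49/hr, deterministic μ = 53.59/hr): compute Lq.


ρ = 18.49/53.59 = 0.3450
M/D/1: Lq = ρ²/(2(1−ρ)) = 0.1190/(2·0.6550) = 0.09088

Final: 0.09088


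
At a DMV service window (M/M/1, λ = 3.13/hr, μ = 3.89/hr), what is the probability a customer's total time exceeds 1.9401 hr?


W ~ Exponential(μ−λ) for M/M/1.
μ − λ = 3.89 − 3.13 = 0.7600
P(W > t) = e^{−(μ−λ)t} = e^{−1.4745} = 0.228899

Final: 0.228899


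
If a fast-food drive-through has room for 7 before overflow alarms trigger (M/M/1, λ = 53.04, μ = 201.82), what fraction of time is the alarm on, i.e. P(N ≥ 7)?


ρ = 53.04/201.82 = 0.2628
P(N ≥ n) = ρ^n = 0.2628^7 = 0.00008659

Final: 0.00008659


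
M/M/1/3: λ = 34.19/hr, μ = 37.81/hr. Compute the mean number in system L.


ρ = 34.19/37.81 = 0.9043
L = ρ[1 − (K+1)ρ^K + Kρ^(K+1)] / [(1−ρ)(1−ρ^(K+1))]
Numerator: 0.9043·(1 − 4·0.739396 + 3·0.668605) = 0.043613
Denominator: (0.09574)·(0.331395) = 0.031728
L = 0.043613/0.031728 = 1.3746

Final: 1.3746


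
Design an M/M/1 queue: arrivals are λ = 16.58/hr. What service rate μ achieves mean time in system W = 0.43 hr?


W = 1/(μ−λ) ⇒ μ − λ = 1/W = 1/0.43 = 2.3256
μ = λ + 1/W = 16.58 + 2.3256 = 18.9056 per hr

Final: 18.9056 /hr


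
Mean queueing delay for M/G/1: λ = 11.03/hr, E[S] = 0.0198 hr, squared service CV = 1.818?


ρ = λ·E[S] = 11.03·0.0198 = 0.2184
E[S²] = E[S]²(1+C_s²) = 0.0198²·(1+1.818) = 0.001105
Wq = λ·E[S²]/(2(1−ρ)) = 11.03·0.001105/(2·0.7816) = 0.007795 hr

Final: 0.007795 hr


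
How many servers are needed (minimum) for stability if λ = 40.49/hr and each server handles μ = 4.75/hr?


Stability requires cμ > λ ⇔ c > λ/μ.
λ/μ = 40.49/4.75 = 8.5242
Minimum integer c = ⌊8.5242⌋ + 1 = 9
Check: 9·4.75 = 42.75 > 40.49, while 8·4.75 = 38.00 ≤ 40.49

Final: 9 servers


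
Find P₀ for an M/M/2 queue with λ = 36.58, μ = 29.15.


a = λ/μ = 36.58/29.15 = 1.2549; ρ = a/c = 0.6274
Σ_{k=0}^{1} a^k/k! (terms k=0..1) = 1.00000 + 1.25489 = 2.25489
Tail: a^2/(2!(1−ρ)) = 1.57475/(2·0.3726) = 2.11344
P₀ = 1/(2.25489 + 2.11344) = 1/4.36832 = 0.228921

Final: 0.228921


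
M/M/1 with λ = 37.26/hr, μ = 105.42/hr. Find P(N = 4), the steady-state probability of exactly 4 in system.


ρ = 37.26/105.42 = 0.3534
P_n = (1−ρ)·ρ^n = (1 − 0.3534)·0.3534^4 = 0.6466·0.015606 = 0.010090

Final: 0.010090


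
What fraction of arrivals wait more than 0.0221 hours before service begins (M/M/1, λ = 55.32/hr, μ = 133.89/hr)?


ρ = 55.32/133.89 = 0.4132
P(Wq > t) = ρ·e^{−(μ−λ)t} = 0.4132·e^{−1.7364}
= 0.4132·0.176154 = 0.072782

Final: 0.072782


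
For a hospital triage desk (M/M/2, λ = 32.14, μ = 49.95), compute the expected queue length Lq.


a = λ/μ = 0.6434; ρ = a/2 = 0.3217
P₀ = 0.513178
Lq = P₀·a^c·ρ / (c!·(1−ρ)²) = 0.513178·0.41402·0.3217/(2·0.46006)
= 0.07429

Final: 0.07429


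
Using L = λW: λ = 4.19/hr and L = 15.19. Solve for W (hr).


W = L/λ = 15.19/4.19 = 3.6253 hr

Final: 3.6253 hr


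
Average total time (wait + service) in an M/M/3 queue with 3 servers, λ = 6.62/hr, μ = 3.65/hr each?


a = 1.8137; ρ = 0.6046; P₀ = 0.143409
Lq = P₀·a^c·ρ/(c!(1−ρ)²) = 0.55134
Wq = Lq/λ = 0.55134/6.62 = 0.08328 hr
W = Wq + 1/μ = 0.08328 + 0.27397 = 0.35726 hr

Final: 0.35726 hr


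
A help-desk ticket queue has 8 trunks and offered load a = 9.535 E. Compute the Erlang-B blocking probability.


B(c,a) = (a^c/c!) / Σ_{k=0}^{c} a^k/k!
a^8/8! = 1694.513588
Σ terms (k=0..8): 1.00000 + 9.53500 + 45.45811 + 144.48103 + 344.40667 + 656.78351 + 1043.73846 + 1421.72089 + 1694.51359 = 5361.637265
B = 1694.513588/5361.637265 = 0.316044

Final: 0.316044


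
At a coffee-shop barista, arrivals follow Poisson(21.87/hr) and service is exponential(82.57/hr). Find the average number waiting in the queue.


ρ = 21.87/82.57 = 0.2649
Lq = ρ²/(1−ρ) = 0.07015/0.7351 = 0.09543

Final: 0.09543


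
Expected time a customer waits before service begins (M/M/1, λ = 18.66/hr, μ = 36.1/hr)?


ρ = 18.66/36.1 = 0.5169
Wq = ρ/(μ−λ) = 0.5169/(36.1 − 18.66) = 0.5169/17.44 = 0.02964 hr

Final: 0.02964 hr


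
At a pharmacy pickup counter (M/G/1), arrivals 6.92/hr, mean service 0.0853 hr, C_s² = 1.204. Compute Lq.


ρ = λ·E[S] = 6.92·0.0853 = 0.5903
Lq = ρ²(1+C_s²)/(2(1−ρ)) = 0.3484·(1+1.204)/(2·0.4097)
= 0.3484·2.2040/0.8194 = 0.93713

Final: 0.93713


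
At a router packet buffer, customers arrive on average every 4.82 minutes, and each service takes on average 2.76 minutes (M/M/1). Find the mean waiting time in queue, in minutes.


λ = 60/4.82 = 12.4481 /hr
μ = 60/2.76 = 21.7391 /hr
ρ = λ/μ = 12.4481/21.7391 = 0.5726
Wq = ρ/(μ−λ) = 0.5726/(21.7391−12.4481) = 0.06163 hr
In minutes: 0.06163·60 = 3.698 min

Final: 3.698 min


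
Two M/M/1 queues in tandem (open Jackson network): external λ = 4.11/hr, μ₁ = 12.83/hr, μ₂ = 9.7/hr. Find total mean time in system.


Each node sees arrival rate λ = 4.11/hr (tandem ⇒ throughput preserved).
W₁ = 1/(μ₁−λ) = 1/(12.83−4.11) = 0.11468 hr
W₂ = 1/(μ₂−λ) = 1/(9.7−4.11) = 0.17889 hr
W_total = W₁ + W₂ = 0.11468 + 0.17889 = 0.29357 hr

Final: 0.29357 hr


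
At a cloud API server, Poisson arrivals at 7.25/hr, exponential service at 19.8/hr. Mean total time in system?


W = 1/(μ−λ) = 1/(19.8 − 7.25) = 1/12.55 = 0.07968 hr

Final: 0.07968 hr


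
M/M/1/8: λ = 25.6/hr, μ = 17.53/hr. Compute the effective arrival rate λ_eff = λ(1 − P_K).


ρ = 1.4604; P_K = (1−ρ)ρ^8/(1−ρ^9) = 0.326027
λ_eff = λ(1 − P_K) = 25.6·(1 − 0.326027) = 25.6·0.673973 = 17.2537 /hr

Final: 17.2537 /hr


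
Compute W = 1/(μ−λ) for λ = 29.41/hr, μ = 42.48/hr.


W = 1/(μ−λ) = 1/(42.48 − 29.41) = 1/13.07 = 0.07651 hr

Final: 0.07651 hr


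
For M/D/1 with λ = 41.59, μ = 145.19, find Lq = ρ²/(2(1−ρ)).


ρ = 41.59/145.19 = 0.2865
M/D/1: Lq = ρ²/(2(1−ρ)) = 0.08205/(2·0.7135) = 0.05750

Final: 0.05750


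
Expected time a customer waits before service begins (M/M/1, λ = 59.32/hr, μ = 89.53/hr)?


ρ = 59.32/89.53 = 0.6626
Wq = ρ/(μ−λ) = 0.6626/(89.53 − 59.32) = 0.6626/30.21 = 0.02193 hr

Final: 0.02193 hr


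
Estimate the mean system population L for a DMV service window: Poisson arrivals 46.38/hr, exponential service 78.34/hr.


ρ = λ/μ = 46.38/78.34 = 0.5920
L = ρ/(1−ρ) = 0.5920/(1 − 0.5920) = 0.5920/0.4080 = 1.4512

Final: 1.4512


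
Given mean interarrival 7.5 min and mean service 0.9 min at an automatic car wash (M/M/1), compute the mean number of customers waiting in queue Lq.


λ = 60/7.5 = 8.0000 /hr
μ = 60/0.9 = 66.6667 /hr
ρ = λ/μ = 8.0000/66.6667 = 0.1200
Lq = ρ²/(1−ρ) = 0.01440/0.8800 = 0.01636

Final: 0.01636


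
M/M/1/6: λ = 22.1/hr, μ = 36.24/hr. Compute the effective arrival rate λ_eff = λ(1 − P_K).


ρ = 0.6098; P_K = (1−ρ)ρ^6/(1−ρ^7) = 0.020717
λ_eff = λ(1 − P_K) = 22.1·(1 − 0.020717) = 22.1·0.979283 = 21.6422 /hr

Final: 21.6422 /hr


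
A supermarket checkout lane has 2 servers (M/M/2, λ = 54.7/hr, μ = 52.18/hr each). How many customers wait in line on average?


a = λ/μ = 1.0483; ρ = a/2 = 0.5241
P₀ = 0.312209
Lq = P₀·a^c·ρ / (c!·(1−ρ)²) = 0.312209·1.09892·0.5241/(2·0.22644)
= 0.39709

Final: 0.39709


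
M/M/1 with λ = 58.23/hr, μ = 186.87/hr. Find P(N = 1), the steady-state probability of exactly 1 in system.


ρ = 58.23/186.87 = 0.3116
P_n = (1−ρ)·ρ^n = (1 − 0.3116)·0.3116^1 = 0.6884·0.311607 = 0.214508

Final: 0.214508


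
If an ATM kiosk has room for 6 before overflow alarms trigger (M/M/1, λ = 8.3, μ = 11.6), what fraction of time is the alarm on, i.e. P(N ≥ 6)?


ρ = 8.3/11.6 = 0.7155
P(N ≥ n) = ρ^n = 0.7155^6 = 0.134190

Final: 0.134190


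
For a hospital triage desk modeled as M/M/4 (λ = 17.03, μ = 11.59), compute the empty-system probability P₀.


a = λ/μ = 17.03/11.59 = 1.4694; ρ = a/c = 0.3673
Σ_{k=0}^{3} a^k/k! (terms k=0..3) = 1.00000 + 1.46937 + 1.07952 + 0.52874 = 4.07763
Tail: a^4/(4!(1−ρ)) = 4.66149/(24·0.6327) = 0.30700
P₀ = 1/(4.07763 + 0.30700) = 1/4.38464 = 0.228069

Final: 0.228069


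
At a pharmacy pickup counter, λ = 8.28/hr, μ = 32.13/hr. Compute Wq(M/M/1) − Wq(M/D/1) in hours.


ρ = 8.28/32.13 = 0.2577
Wq(M/M/1) = ρ/(μ−λ) = 0.2577/23.85 = 0.01081 hr
Wq(M/D/1) = ρ/(2(μ−λ)) = 0.005403 hr
Savings = 0.01081 − 0.005403 = 0.005403 hr

Final: 0.005403 hr


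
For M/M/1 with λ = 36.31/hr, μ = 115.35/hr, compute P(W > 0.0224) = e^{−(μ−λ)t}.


W ~ Exponential(μ−λ) for M/M/1.
μ − λ = 115.35 − 36.31 = 79.0400
P(W > t) = e^{−(μ−λ)t} = e^{−1.7705} = 0.170249

Final: 0.170249


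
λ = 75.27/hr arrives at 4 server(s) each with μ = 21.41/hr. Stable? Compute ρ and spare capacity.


Total capacity cμ = 4·21.41 = 85.64/hr
ρ = λ/(cμ) = 75.27/85.64 = 0.8789
Stable ⇔ ρ < 1: YES
Spare capacity = cμ − λ = 85.64 − 75.27 = 10.37/hr

Final: ρ = 0.8789; stable; margin = 10.37/hr


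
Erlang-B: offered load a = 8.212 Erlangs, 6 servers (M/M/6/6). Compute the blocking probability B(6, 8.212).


B(c,a) = (a^c/c!) / Σ_{k=0}^{c} a^k/k!
a^6/6! = 425.952477
Σ terms (k=0..6): 1.00000 + 8.21200 + 33.71847 + 92.29870 + 189.48923 + 311.21710 + 425.95248 = 1061.887976
B = 425.952477/1061.887976 = 0.401128

Final: 0.401128


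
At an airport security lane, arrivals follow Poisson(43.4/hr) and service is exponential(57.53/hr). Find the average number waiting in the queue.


ρ = 43.4/57.53 = 0.7544
Lq = ρ²/(1−ρ) = 0.5691/0.2456 = 2.3171

Final: 2.3171


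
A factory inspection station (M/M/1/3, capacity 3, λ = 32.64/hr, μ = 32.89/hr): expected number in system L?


ρ = 32.64/32.89 = 0.9924
L = ρ[1 − (K+1)ρ^K + Kρ^(K+1)] / [(1−ρ)(1−ρ^(K+1))]
Numerator: 0.9924·(1 − 4·0.977370 + 3·0.969941) = 0.0003405
Denominator: (0.007601)·(0.030059) = 0.0002285
L = 0.0003405/0.0002285 = 1.4905

Final: 1.4905


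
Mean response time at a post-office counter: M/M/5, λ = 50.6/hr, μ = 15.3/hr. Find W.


a = 3.3072; ρ = 0.6614; P₀ = 0.032758
Lq = P₀·a^c·ρ/(c!(1−ρ)²) = 0.62321
Wq = Lq/λ = 0.62321/50.6 = 0.01232 hr
W = Wq + 1/μ = 0.01232 + 0.06536 = 0.07768 hr

Final: 0.07768 hr


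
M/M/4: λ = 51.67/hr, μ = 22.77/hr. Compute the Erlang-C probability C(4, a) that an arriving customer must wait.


a = λ/μ = 2.2692; ρ = a/4 = 0.5673
P₀ = 0.096668 (from M/M/c formula)
C(c,a) = [a^c/(c!(1−ρ))]·P₀ = [26.51562/(24·0.4327)]·0.096668
= 2.55333·0.096668 = 0.246825

Final: 0.246825


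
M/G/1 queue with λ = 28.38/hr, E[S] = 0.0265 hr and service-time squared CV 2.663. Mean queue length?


ρ = λ·E[S] = 28.38·0.0265 = 0.7521
Lq = ρ²(1+C_s²)/(2(1−ρ)) = 0.5656·(1+2.663)/(2·0.2479)
= 0.5656·3.6630/0.4959 = 4.17825

Final: 4.17825


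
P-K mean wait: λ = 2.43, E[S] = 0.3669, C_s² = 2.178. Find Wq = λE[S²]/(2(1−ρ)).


ρ = λ·E[S] = 2.43·0.3669 = 0.8916
E[S²] = E[S]²(1+C_s²) = 0.3669²·(1+2.178) = 0.427808
Wq = λ·E[S²]/(2(1−ρ)) = 2.43·0.427808/(2·0.1084) = 4.79363 hr

Final: 4.79363 hr


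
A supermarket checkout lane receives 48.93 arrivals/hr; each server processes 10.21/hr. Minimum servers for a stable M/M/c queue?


Stability requires cμ > λ ⇔ c > λ/μ.
λ/μ = 48.93/10.21 = 4.7924
Minimum integer c = ⌊4.7924⌋ + 1 = 5
Check: 5·10.21 = 51.05 > 48.93, while 4·10.21 = 40.84 ≤ 48.93

Final: 5 servers


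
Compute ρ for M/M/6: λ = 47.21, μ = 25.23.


ρ = λ/(cμ) = 47.21/(6·25.23) = 47.21/151.38 = 0.3119

Final: 0.3119


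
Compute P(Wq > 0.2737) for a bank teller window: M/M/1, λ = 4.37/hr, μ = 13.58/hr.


ρ = 4.37/13.58 = 0.3218
P(Wq > t) = ρ·e^{−(μ−λ)t} = 0.3218·e^{−2.5208}
= 0.3218·0.080397 = 0.025872

Final: 0.025872


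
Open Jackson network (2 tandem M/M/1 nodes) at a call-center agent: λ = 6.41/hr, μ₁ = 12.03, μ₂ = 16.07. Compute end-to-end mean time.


Each node sees arrival rate λ = 6.41/hr (tandem ⇒ throughput preserved).
W₁ = 1/(μ₁−λ) = 1/(12.03−6.41) = 0.17794 hr
W₂ = 1/(μ₂−λ) = 1/(16.07−6.41) = 0.10352 hr
W_total = W₁ + W₂ = 0.17794 + 0.10352 = 0.28146 hr

Final: 0.28146 hr


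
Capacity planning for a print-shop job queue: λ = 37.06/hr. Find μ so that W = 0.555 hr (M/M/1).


W = 1/(μ−λ) ⇒ μ − λ = 1/W = 1/0.555 = 1.8018
μ = λ + 1/W = 37.06 + 1.8018 = 38.8618 per hr

Final: 38.8618 /hr


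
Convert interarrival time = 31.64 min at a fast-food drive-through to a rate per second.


λ = 1/(interarrival time) in consistent units.
1 second = 0.0166667 min, so λ = 0.0166667/31.64 = 0.0005268 per second

Final: 0.0005268 /sec


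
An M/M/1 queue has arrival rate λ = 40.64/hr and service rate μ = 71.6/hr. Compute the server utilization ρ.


ρ = λ/μ = 40.64/71.6 = 0.5676

Final: 0.5676


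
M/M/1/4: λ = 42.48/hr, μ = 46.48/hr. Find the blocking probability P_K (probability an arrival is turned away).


ρ = λ/μ = 42.48/46.48 = 0.9139
P_K = (1−ρ)ρ^K/(1−ρ^(K+1)) = (0.08606·0.697708)/(1 − 0.637664)
= 0.060044/0.362336 = 0.165713

Final: 0.165713


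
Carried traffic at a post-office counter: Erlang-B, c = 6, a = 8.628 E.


B(6,8.628) = 0.422475 (Erlang-B)
Carried load = a(1 − B) = 8.628·(1 − 0.422475) = 8.628·0.577525 = 4.9829 E

Final: 4.9829 Erlangs


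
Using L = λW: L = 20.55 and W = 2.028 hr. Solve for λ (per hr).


λ = L/W = 20.55/2.028 = 10.1331 /hr

Final: 10.1331 /hr


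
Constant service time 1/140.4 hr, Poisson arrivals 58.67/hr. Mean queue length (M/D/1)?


ρ = 58.67/140.4 = 0.4179
M/D/1: Lq = ρ²/(2(1−ρ)) = 0.1746/(2·0.5821) = 0.14999

Final: 0.14999


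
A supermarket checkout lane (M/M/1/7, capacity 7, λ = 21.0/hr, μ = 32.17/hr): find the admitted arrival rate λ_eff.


ρ = 0.6528; P_K = (1−ρ)ρ^7/(1−ρ^8) = 0.018136
λ_eff = λ(1 − P_K) = 21.0·(1 − 0.018136) = 21.0·0.981864 = 20.6191 /hr

Final: 20.6191 /hr
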